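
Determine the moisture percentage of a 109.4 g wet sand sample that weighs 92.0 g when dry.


Formula: MC = (W_wet - W_dry) / W_wet * 100
Water mass = 109.4 - 92.0 = 17.4 g
MC = 17.4 / 109.4 * 100 = 15.9049%

Answer: 15.9049%


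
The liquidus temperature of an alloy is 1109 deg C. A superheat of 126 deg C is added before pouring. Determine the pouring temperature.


Formula: T_pour = T_melt + Superheat
T_pour = 1109 + 126 = 1235 deg C


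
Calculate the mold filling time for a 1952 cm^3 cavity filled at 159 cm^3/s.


Formula: t_fill = V_mold / Q_flow
t = 1952 cm^3 / 159 cm^3/s = 12.2767 s

Final answer: 12.2767 s


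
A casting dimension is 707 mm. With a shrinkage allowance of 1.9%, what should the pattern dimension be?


Formula: L_pattern = L_casting * (1 + shrinkage_rate/100)
Shrinkage factor = 1 + 1.9/100 = 1.019
L_pattern = 707 mm * 1.019 = 720.4330 mm


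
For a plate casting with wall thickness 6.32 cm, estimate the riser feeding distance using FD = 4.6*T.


Formula: FD = 4.6 * T  (riser feeding-distance rule)
FD = 4.6 * 6.32 cm = 29.0720 cm

Final answer: 29.0720 cm


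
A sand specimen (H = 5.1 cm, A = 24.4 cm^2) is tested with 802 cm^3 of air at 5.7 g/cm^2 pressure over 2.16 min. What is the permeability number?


Formula: Permeability Number P = (V * H) / (p * A * t)
Numerator: V * H = 802 * 5.1 = 4090.2
Denominator: p * A * t = 5.7 * 24.4 * 2.16 = 300.4128
P = 4090.2 / 300.4128 = 13.6153

Final answer: 13.6153


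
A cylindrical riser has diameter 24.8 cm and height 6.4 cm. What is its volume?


Formula: V = pi * (D/2)^2 * H  (cylinder volume)
Radius = D/2 = 24.8/2 = 12.4 cm
V = pi * 12.4^2 * 6.4 = 3091.5282 cm^3

Final answer: 3091.5282 cm^3


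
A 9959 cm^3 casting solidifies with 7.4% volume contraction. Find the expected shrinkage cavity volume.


Formula: V_shrink = V_casting * shrinkage_pct / 100
V_shrink = 9959 cm^3 * 7.4 / 100 = 736.9660 cm^3

Final answer: 736.9660 cm^3


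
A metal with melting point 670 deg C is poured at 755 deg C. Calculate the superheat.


Formula: Superheat = T_pour - T_melt
Superheat = 755 - 670 = 85 deg C

85 deg C


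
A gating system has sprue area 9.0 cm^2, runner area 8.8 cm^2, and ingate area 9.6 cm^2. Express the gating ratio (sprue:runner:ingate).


Sprue:Runner:Ingate = 1 : 8.8/9.0 : 9.6/9.0 = 1:0.98:1.07


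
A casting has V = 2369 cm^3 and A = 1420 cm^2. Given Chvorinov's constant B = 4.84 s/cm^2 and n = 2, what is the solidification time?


Formula: t_s = B * (V/A)^n  (Chvorinov's rule, n=2)
Modulus M = V/A = 2369/1420 = 1.668310 cm
M^2 = 1.668310^2 = 2.783258 cm^2
t_s = 4.84 * 2.783258 = 13.4710 s


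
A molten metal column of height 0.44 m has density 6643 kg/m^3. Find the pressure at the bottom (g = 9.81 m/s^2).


Formula: P = rho * g * h
rho * g = 6643 * 9.81 = 65167.83 N/m^3
P = 65167.83 * 0.44 = 28673.8452 Pa

28673.8452 Pa


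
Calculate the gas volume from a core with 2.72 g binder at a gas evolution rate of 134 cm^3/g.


Formula: V_gas = W_binder * gas_evolution_rate
V = 2.72 g * 134 cm^3/g = 364.4800 cm^3

364.4800 cm^3


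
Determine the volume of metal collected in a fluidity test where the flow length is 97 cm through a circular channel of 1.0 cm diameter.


Formula: V = pi * (d/2)^2 * L  (cylinder volume)
Radius = 1.0/2 = 0.5 cm
V = pi * 0.5^2 * 97 = 76.1836 cm^3

76.1836 cm^3


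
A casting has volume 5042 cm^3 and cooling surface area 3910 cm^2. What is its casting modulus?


Formula: Casting Modulus M = V / A
M = 5042 cm^3 / 3910 cm^2 = 1.2895 cm

Final answer: 1.2895 cm


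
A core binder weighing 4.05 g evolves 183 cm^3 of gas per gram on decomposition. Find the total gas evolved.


Formula: V_gas = W_binder * gas_evolution_rate
V = 4.05 g * 183 cm^3/g = 741.1500 cm^3


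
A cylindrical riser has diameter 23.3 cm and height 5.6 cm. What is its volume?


Formula: V = pi * (D/2)^2 * H  (cylinder volume)
Radius = D/2 = 23.3/2 = 11.65 cm
V = pi * 11.65^2 * 5.6 = 2387.7549 cm^3

Final answer: 2387.7549 cm^3


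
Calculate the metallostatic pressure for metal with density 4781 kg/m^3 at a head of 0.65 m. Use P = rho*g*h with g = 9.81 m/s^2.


Formula: P = rho * g * h
rho * g = 4781 * 9.81 = 46901.61 N/m^3
P = 46901.61 * 0.65 = 30486.0465 Pa

Answer: 30486.0465 Pa


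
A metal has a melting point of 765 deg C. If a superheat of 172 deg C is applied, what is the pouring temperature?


Formula: T_pour = T_melt + Superheat
T_pour = 765 + 172 = 937 deg C

Answer: 937 deg C


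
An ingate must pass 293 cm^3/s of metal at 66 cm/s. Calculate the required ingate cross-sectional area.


Formula: A_ingate = Q / v  (continuity equation)
A = 293 cm^3/s / 66 cm/s = 4.4394 cm^2


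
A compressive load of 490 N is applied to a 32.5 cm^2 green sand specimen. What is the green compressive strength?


Formula: Compressive Strength = Force / Area
Strength = 490 N / 32.5 cm^2 = 15.0769 N/cm^2

Final answer: 15.0769 N/cm^2


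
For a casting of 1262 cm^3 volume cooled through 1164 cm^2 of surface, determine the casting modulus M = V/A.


Formula: Casting Modulus M = V / A
M = 1262 cm^3 / 1164 cm^2 = 1.0842 cm


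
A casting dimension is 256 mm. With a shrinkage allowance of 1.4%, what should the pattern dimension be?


Formula: L_pattern = L_casting * (1 + shrinkage_rate/100)
Shrinkage factor = 1 + 1.4/100 = 1.014
L_pattern = 256 mm * 1.014 = 259.5840 mm

259.5840 mm


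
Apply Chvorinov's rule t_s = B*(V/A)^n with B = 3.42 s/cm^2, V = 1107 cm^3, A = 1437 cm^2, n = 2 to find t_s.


Formula: t_s = B * (V/A)^n  (Chvorinov's rule, n=2)
Modulus M = V/A = 1107/1437 = 0.770355 cm
M^2 = 0.770355^2 = 0.593447 cm^2
t_s = 3.42 * 0.593447 = 2.0296 s


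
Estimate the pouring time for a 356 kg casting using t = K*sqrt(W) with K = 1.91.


Formula: t = K * sqrt(W)
sqrt(W) = sqrt(356) = 18.86796
t = 1.91 * 18.86796 = 36.0378 s

36.0378 s


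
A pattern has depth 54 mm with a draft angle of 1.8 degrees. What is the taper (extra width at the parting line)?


Formula: taper = depth * tan(draft_angle)
tan(1.8 deg) = 0.0314263
taper = 54 mm * 0.0314263 = 1.6970 mm

Answer: 1.6970 mm


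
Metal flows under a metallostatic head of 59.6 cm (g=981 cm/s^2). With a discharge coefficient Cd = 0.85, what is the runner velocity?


Formula: v = Cd * sqrt(2 * g * h)  (Torricelli with discharge coefficient)
2*g*h = 2 * 981 * 59.6 = 116935.2 cm^2/s^2
sqrt(116935.2) = 341.95789 cm/s
v = 0.85 * 341.95789 = 290.6642 cm/s

290.6642 cm/s


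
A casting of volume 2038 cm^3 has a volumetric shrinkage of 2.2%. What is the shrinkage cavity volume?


Formula: V_shrink = V_casting * shrinkage_pct / 100
V_shrink = 2038 cm^3 * 2.2 / 100 = 44.8360 cm^3


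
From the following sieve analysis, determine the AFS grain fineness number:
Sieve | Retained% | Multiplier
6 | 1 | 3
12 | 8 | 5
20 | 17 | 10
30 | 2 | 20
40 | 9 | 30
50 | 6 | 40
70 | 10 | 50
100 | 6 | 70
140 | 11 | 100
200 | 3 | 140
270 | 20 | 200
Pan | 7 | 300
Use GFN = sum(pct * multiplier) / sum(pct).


Formula: GFN = sum(pct * multiplier) / sum(pct)
sum(pct * multiplier) = 9303
sum(pct) = 100
GFN = 9303 / 100 = 93.03


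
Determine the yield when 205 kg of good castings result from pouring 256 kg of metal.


Formula: Casting Yield = (W_good / W_total) * 100
Yield = (205 kg / 256 kg) * 100 = 80.0781%

Answer: 80.0781%


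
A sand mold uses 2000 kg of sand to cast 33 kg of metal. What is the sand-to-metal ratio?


Formula: Sand-to-Metal Ratio = W_sand / W_metal
Ratio = 2000 kg / 33 kg = 60.6061

60.6061


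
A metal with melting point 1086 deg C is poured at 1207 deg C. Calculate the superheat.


Formula: Superheat = T_pour - T_melt
Superheat = 1207 - 1086 = 121 deg C

Answer: 121 deg C


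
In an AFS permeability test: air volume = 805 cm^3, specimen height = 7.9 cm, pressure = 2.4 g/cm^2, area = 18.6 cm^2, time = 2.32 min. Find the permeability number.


Formula: Permeability Number P = (V * H) / (p * A * t)
Numerator: V * H = 805 * 7.9 = 6359.5
Denominator: p * A * t = 2.4 * 18.6 * 2.32 = 103.5648
P = 6359.5 / 103.5648 = 61.4060

Answer: 61.4060


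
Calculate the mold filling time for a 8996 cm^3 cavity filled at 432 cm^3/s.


Formula: t_fill = V_mold / Q_flow
t = 8996 cm^3 / 432 cm^3/s = 20.8241 s


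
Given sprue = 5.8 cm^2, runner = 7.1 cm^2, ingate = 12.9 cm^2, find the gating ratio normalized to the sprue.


Sprue:Runner:Ingate = 1 : 7.1/5.8 : 12.9/5.8 = 1:1.22:2.22

Answer: 1:1.22:2.22


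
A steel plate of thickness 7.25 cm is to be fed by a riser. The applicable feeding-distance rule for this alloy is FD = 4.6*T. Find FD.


Formula: FD = 4.6 * T  (riser feeding-distance rule)
FD = 4.6 * 7.25 cm = 33.3500 cm


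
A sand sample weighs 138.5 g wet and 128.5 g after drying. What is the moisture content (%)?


Formula: MC = (W_wet - W_dry) / W_wet * 100
Water mass = 138.5 - 128.5 = 10.0 g
MC = 10.0 / 138.5 * 100 = 7.2202%

Answer: 7.2202%


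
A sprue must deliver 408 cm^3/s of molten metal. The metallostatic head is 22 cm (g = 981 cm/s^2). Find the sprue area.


Formula: v = sqrt(2*g*h), A = Q/v
Velocity: v = sqrt(2 * 981 * 22) = sqrt(43164) = 207.7595 cm/s
Sprue area: A = Q / v = 408 / 207.7595 = 1.9638 cm^2

1.9638 cm^2


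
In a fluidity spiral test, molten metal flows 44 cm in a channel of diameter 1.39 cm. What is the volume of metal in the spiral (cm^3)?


Formula: V = pi * (d/2)^2 * L  (cylinder volume)
Radius = 1.39/2 = 0.695 cm
V = pi * 0.695^2 * 44 = 66.7686 cm^3

Final answer: 66.7686 cm^3


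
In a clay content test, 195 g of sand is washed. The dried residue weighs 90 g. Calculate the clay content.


Formula: Clay% = (W_total - W_washed) / W_total * 100
Clay mass = 195 - 90 = 105 g
Clay% = 105 / 195 * 100 = 53.8462%

53.8462%


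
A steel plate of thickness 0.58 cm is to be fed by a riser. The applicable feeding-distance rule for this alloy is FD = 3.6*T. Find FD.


Formula: FD = 3.6 * T  (riser feeding-distance rule)
FD = 3.6 * 0.58 cm = 2.0880 cm


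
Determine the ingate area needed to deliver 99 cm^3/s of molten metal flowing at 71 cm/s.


Formula: A_ingate = Q / v  (continuity equation)
A = 99 cm^3/s / 71 cm/s = 1.3944 cm^2

Final answer: 1.3944 cm^2


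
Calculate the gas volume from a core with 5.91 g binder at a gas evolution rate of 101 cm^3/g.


Formula: V_gas = W_binder * gas_evolution_rate
V = 5.91 g * 101 cm^3/g = 596.9100 cm^3

Answer: 596.9100 cm^3


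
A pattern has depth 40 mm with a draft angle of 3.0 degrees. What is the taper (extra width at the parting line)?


Formula: taper = depth * tan(draft_angle)
tan(3.0 deg) = 0.0524078
taper = 40 mm * 0.0524078 = 2.0963 mm


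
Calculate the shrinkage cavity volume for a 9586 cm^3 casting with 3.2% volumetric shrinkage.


Formula: V_shrink = V_casting * shrinkage_pct / 100
V_shrink = 9586 cm^3 * 3.2 / 100 = 306.7520 cm^3


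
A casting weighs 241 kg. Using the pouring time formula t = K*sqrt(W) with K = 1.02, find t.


Formula: t = K * sqrt(W)
sqrt(W) = sqrt(241) = 15.52417
t = 1.02 * 15.52417 = 15.8347 s

Answer: 15.8347 s


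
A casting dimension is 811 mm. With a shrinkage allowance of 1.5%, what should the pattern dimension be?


Formula: L_pattern = L_casting * (1 + shrinkage_rate/100)
Shrinkage factor = 1 + 1.5/100 = 1.015
L_pattern = 811 mm * 1.015 = 823.1650 mm

823.1650 mm


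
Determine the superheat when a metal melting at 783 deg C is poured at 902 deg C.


Formula: Superheat = T_pour - T_melt
Superheat = 902 - 783 = 119 deg C

Answer: 119 deg C


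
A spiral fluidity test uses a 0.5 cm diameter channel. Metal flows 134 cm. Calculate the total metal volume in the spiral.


Formula: V = pi * (d/2)^2 * L  (cylinder volume)
Radius = 0.5/2 = 0.25 cm
V = pi * 0.25^2 * 134 = 26.3108 cm^3

26.3108 cm^3


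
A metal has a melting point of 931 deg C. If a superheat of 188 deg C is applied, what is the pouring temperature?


Formula: T_pour = T_melt + Superheat
T_pour = 931 + 188 = 1119 deg C

Answer: 1119 deg C


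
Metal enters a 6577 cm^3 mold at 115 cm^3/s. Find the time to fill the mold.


Formula: t_fill = V_mold / Q_flow
t = 6577 cm^3 / 115 cm^3/s = 57.1913 s

Final answer: 57.1913 s


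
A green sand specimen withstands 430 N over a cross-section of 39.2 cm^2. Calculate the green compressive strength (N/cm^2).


Formula: Compressive Strength = Force / Area
Strength = 430 N / 39.2 cm^2 = 10.9694 N/cm^2

10.9694 N/cm^2


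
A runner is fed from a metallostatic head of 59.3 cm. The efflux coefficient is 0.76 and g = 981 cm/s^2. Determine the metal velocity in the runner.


Formula: v = Cd * sqrt(2 * g * h)  (Torricelli with discharge coefficient)
2*g*h = 2 * 981 * 59.3 = 116346.6 cm^2/s^2
sqrt(116346.6) = 341.09617 cm/s
v = 0.76 * 341.09617 = 259.2331 cm/s

259.2331 cm/s


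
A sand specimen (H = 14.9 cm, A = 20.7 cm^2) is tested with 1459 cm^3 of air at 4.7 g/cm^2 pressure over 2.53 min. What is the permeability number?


Formula: Permeability Number P = (V * H) / (p * A * t)
Numerator: V * H = 1459 * 14.9 = 21739.1
Denominator: p * A * t = 4.7 * 20.7 * 2.53 = 246.1437
P = 21739.1 / 246.1437 = 88.3187


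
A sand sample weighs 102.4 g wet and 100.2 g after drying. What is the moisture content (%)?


Formula: MC = (W_wet - W_dry) / W_wet * 100
Water mass = 102.4 - 100.2 = 2.2 g
MC = 2.2 / 102.4 * 100 = 2.1484%

2.1484%


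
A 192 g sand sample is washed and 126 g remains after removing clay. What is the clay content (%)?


Formula: Clay% = (W_total - W_washed) / W_total * 100
Clay mass = 192 - 126 = 66 g
Clay% = 66 / 192 * 100 = 34.3750%

34.3750%


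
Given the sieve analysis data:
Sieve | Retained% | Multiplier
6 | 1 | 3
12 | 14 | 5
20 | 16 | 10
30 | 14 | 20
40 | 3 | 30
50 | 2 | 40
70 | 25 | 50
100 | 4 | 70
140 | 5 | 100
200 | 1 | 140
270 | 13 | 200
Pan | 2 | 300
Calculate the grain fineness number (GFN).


Formula: GFN = sum(pct * multiplier) / sum(pct)
sum(pct * multiplier) = 6053
sum(pct) = 100
GFN = 6053 / 100 = 60.53

Final answer: 60.53


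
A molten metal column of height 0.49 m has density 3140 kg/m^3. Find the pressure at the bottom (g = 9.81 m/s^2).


Formula: P = rho * g * h
rho * g = 3140 * 9.81 = 30803.4 N/m^3
P = 30803.4 * 0.49 = 15093.6660 Pa


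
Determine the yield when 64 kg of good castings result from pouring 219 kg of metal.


Formula: Casting Yield = (W_good / W_total) * 100
Yield = (64 kg / 219 kg) * 100 = 29.2237%

29.2237%


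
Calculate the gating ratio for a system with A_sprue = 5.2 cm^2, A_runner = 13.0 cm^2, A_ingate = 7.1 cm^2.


Sprue:Runner:Ingate = 1 : 13.0/5.2 : 7.1/5.2 = 1:2.50:1.37

Answer: 1:2.50:1.37


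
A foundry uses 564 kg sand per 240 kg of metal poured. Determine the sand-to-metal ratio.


Formula: Sand-to-Metal Ratio = W_sand / W_metal
Ratio = 564 kg / 240 kg = 2.3500

Final answer: 2.3500


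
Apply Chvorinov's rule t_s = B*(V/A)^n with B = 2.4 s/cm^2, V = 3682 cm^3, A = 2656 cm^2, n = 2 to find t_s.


Formula: t_s = B * (V/A)^n  (Chvorinov's rule, n=2)
Modulus M = V/A = 3682/2656 = 1.386295 cm
M^2 = 1.386295^2 = 1.921814 cm^2
t_s = 2.4 * 1.921814 = 4.6124 s

Final answer: 4.6124 s


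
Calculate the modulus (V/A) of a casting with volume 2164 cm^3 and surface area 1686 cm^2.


Formula: Casting Modulus M = V / A
M = 2164 cm^3 / 1686 cm^2 = 1.2835 cm

1.2835 cm


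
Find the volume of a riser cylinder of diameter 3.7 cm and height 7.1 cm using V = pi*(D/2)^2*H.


Formula: V = pi * (D/2)^2 * H  (cylinder volume)
Radius = D/2 = 3.7/2 = 1.85 cm
V = pi * 1.85^2 * 7.1 = 76.3399 cm^3

Final answer: 76.3399 cm^3


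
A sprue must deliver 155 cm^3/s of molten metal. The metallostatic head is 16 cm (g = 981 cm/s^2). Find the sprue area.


Formula: v = sqrt(2*g*h), A = Q/v
Velocity: v = sqrt(2 * 981 * 16) = sqrt(31392) = 177.1779 cm/s
Sprue area: A = Q / v = 155 / 177.1779 = 0.8748 cm^2

0.8748 cm^2


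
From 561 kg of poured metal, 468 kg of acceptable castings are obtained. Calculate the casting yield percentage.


Formula: Casting Yield = (W_good / W_total) * 100
Yield = (468 kg / 561 kg) * 100 = 83.4225%

Answer: 83.4225%


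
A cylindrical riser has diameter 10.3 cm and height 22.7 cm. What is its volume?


Formula: V = pi * (D/2)^2 * H  (cylinder volume)
Radius = D/2 = 10.3/2 = 5.15 cm
V = pi * 5.15^2 * 22.7 = 1891.4296 cm^3


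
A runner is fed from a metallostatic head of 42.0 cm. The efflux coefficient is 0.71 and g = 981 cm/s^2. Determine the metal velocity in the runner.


Formula: v = Cd * sqrt(2 * g * h)  (Torricelli with discharge coefficient)
2*g*h = 2 * 981 * 42.0 = 82404.0 cm^2/s^2
sqrt(82404.0) = 287.06097 cm/s
v = 0.71 * 287.06097 = 203.8133 cm/s


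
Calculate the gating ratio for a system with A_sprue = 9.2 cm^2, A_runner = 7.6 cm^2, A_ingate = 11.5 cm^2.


Sprue:Runner:Ingate = 1 : 7.6/9.2 : 11.5/9.2 = 1:0.83:1.25

1:0.83:1.25


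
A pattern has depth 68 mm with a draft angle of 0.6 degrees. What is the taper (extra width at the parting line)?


Formula: taper = depth * tan(draft_angle)
tan(0.6 deg) = 0.0104724
taper = 68 mm * 0.0104724 = 0.7121 mm


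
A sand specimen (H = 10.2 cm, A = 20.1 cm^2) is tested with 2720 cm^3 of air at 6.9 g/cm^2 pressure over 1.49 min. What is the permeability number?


Formula: Permeability Number P = (V * H) / (p * A * t)
Numerator: V * H = 2720 * 10.2 = 27744.0
Denominator: p * A * t = 6.9 * 20.1 * 1.49 = 206.6481
P = 27744.0 / 206.6481 = 134.2572

Final answer: 134.2572


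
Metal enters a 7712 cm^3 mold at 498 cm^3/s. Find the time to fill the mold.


Formula: t_fill = V_mold / Q_flow
t = 7712 cm^3 / 498 cm^3/s = 15.4859 s

Answer: 15.4859 s


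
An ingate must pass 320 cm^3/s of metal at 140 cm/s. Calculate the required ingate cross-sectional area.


Formula: A_ingate = Q / v  (continuity equation)
A = 320 cm^3/s / 140 cm/s = 2.2857 cm^2

Answer: 2.2857 cm^2


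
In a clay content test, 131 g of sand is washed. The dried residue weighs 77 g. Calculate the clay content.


Formula: Clay% = (W_total - W_washed) / W_total * 100
Clay mass = 131 - 77 = 54 g
Clay% = 54 / 131 * 100 = 41.2214%


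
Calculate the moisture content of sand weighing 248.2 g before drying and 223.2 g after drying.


Formula: MC = (W_wet - W_dry) / W_wet * 100
Water mass = 248.2 - 223.2 = 25.0 g
MC = 25.0 / 248.2 * 100 = 10.0725%

Answer: 10.0725%


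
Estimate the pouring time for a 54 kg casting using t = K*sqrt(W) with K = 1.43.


Formula: t = K * sqrt(W)
sqrt(W) = sqrt(54) = 7.34847
t = 1.43 * 7.34847 = 10.5083 s


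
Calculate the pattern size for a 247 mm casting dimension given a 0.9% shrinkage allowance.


Formula: L_pattern = L_casting * (1 + shrinkage_rate/100)
Shrinkage factor = 1 + 0.9/100 = 1.009
L_pattern = 247 mm * 1.009 = 249.2230 mm

Final answer: 249.2230 mm


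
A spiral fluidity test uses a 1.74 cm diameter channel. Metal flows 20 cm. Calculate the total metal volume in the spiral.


Formula: V = pi * (d/2)^2 * L  (cylinder volume)
Radius = 1.74/2 = 0.87 cm
V = pi * 0.87^2 * 20 = 47.5574 cm^3

Answer: 47.5574 cm^3


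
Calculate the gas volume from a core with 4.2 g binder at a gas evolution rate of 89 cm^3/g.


Formula: V_gas = W_binder * gas_evolution_rate
V = 4.2 g * 89 cm^3/g = 373.8000 cm^3

373.8000 cm^3


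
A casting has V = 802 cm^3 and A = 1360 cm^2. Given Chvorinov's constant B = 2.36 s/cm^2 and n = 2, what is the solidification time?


Formula: t_s = B * (V/A)^n  (Chvorinov's rule, n=2)
Modulus M = V/A = 802/1360 = 0.589706 cm
M^2 = 0.589706^2 = 0.347753 cm^2
t_s = 2.36 * 0.347753 = 0.8207 s

0.8207 s


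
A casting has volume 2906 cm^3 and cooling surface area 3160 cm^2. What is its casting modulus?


Formula: Casting Modulus M = V / A
M = 2906 cm^3 / 3160 cm^2 = 0.9196 cm

Answer: 0.9196 cm


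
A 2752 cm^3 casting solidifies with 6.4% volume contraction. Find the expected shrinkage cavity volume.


Formula: V_shrink = V_casting * shrinkage_pct / 100
V_shrink = 2752 cm^3 * 6.4 / 100 = 176.1280 cm^3

176.1280 cm^3


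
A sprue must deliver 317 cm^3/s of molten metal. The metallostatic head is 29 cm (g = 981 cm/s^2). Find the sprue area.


Formula: v = sqrt(2*g*h), A = Q/v
Velocity: v = sqrt(2 * 981 * 29) = sqrt(56898) = 238.5330 cm/s
Sprue area: A = Q / v = 317 / 238.5330 = 1.3290 cm^2

1.3290 cm^2


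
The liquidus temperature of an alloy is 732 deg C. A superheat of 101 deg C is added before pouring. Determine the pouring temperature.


Formula: T_pour = T_melt + Superheat
T_pour = 732 + 101 = 833 deg C


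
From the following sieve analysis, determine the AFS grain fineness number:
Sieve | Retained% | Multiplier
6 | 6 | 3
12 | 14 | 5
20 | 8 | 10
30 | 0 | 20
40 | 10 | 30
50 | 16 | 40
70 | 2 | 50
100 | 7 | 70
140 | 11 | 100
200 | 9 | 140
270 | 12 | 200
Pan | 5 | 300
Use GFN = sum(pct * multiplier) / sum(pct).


Formula: GFN = sum(pct * multiplier) / sum(pct)
sum(pct * multiplier) = 7958
sum(pct) = 100
GFN = 7958 / 100 = 79.58

Final answer: 79.58


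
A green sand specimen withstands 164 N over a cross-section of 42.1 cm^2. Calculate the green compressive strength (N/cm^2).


Formula: Compressive Strength = Force / Area
Strength = 164 N / 42.1 cm^2 = 3.8955 N/cm^2

Final answer: 3.8955 N/cm^2


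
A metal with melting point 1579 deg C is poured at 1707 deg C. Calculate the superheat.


Formula: Superheat = T_pour - T_melt
Superheat = 1707 - 1579 = 128 deg C

128 deg C


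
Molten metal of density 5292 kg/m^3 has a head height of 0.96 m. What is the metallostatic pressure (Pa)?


Formula: P = rho * g * h
rho * g = 5292 * 9.81 = 51914.52 N/m^3
P = 51914.52 * 0.96 = 49837.9392 Pa

49837.9392 Pa


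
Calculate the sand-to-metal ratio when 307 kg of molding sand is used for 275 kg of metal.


Formula: Sand-to-Metal Ratio = W_sand / W_metal
Ratio = 307 kg / 275 kg = 1.1164


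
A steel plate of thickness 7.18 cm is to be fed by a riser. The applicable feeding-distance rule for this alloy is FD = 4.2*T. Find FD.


Formula: FD = 4.2 * T  (riser feeding-distance rule)
FD = 4.2 * 7.18 cm = 30.1560 cm

30.1560 cm


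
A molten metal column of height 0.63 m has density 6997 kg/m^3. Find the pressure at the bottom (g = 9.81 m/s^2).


Formula: P = rho * g * h
rho * g = 6997 * 9.81 = 68640.57 N/m^3
P = 68640.57 * 0.63 = 43243.5591 Pa

Answer: 43243.5591 Pa


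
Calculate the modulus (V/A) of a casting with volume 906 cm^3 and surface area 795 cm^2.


Formula: Casting Modulus M = V / A
M = 906 cm^3 / 795 cm^2 = 1.1396 cm

Final answer: 1.1396 cm


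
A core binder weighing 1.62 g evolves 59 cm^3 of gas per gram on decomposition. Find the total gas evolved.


Formula: V_gas = W_binder * gas_evolution_rate
V = 1.62 g * 59 cm^3/g = 95.5800 cm^3

95.5800 cm^3


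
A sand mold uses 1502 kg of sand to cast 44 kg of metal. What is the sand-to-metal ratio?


Formula: Sand-to-Metal Ratio = W_sand / W_metal
Ratio = 1502 kg / 44 kg = 34.1364


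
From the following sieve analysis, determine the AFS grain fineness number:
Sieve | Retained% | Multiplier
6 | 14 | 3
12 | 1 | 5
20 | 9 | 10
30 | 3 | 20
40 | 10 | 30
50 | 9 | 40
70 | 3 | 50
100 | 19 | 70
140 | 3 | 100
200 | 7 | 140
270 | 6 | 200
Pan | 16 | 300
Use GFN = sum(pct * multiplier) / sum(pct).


Formula: GFN = sum(pct * multiplier) / sum(pct)
sum(pct * multiplier) = 9617
sum(pct) = 100
GFN = 9617 / 100 = 96.17

Final answer: 96.17


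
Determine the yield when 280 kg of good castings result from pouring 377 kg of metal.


Formula: Casting Yield = (W_good / W_total) * 100
Yield = (280 kg / 377 kg) * 100 = 74.2706%

Final answer: 74.2706%


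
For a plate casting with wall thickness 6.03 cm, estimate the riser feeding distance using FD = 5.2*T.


Formula: FD = 5.2 * T  (riser feeding-distance rule)
FD = 5.2 * 6.03 cm = 31.3560 cm

31.3560 cm


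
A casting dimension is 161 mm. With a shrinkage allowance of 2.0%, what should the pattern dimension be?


Formula: L_pattern = L_casting * (1 + shrinkage_rate/100)
Shrinkage factor = 1 + 2.0/100 = 1.02
L_pattern = 161 mm * 1.02 = 164.2200 mm


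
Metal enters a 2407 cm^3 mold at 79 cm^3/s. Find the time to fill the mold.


Formula: t_fill = V_mold / Q_flow
t = 2407 cm^3 / 79 cm^3/s = 30.4684 s

Answer: 30.4684 s


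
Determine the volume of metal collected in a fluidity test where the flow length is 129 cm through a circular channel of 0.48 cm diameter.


Formula: V = pi * (d/2)^2 * L  (cylinder volume)
Radius = 0.48/2 = 0.24 cm
V = pi * 0.24^2 * 129 = 23.3433 cm^3

23.3433 cm^3


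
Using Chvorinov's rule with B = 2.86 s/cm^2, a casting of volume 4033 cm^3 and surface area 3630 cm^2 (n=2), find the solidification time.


Formula: t_s = B * (V/A)^n  (Chvorinov's rule, n=2)
Modulus M = V/A = 4033/3630 = 1.111019 cm
M^2 = 1.111019^2 = 1.234363 cm^2
t_s = 2.86 * 1.234363 = 3.5303 s

Answer: 3.5303 s


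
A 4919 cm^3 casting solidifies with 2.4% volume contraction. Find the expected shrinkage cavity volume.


Formula: V_shrink = V_casting * shrinkage_pct / 100
V_shrink = 4919 cm^3 * 2.4 / 100 = 118.0560 cm^3

Answer: 118.0560 cm^3


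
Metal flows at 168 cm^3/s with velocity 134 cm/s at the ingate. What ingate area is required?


Formula: A_ingate = Q / v  (continuity equation)
A = 168 cm^3/s / 134 cm/s = 1.2537 cm^2

1.2537 cm^2


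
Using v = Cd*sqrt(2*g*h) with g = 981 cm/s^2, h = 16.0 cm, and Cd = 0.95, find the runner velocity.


Formula: v = Cd * sqrt(2 * g * h)  (Torricelli with discharge coefficient)
2*g*h = 2 * 981 * 16.0 = 31392.0 cm^2/s^2
sqrt(31392.0) = 177.17788 cm/s
v = 0.95 * 177.17788 = 168.3190 cm/s


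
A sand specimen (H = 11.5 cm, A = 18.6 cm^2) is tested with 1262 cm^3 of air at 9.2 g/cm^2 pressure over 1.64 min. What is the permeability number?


Formula: Permeability Number P = (V * H) / (p * A * t)
Numerator: V * H = 1262 * 11.5 = 14513.0
Denominator: p * A * t = 9.2 * 18.6 * 1.64 = 280.6368
P = 14513.0 / 280.6368 = 51.7145

Answer: 51.7145


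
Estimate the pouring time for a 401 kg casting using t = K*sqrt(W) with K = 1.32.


Formula: t = K * sqrt(W)
sqrt(W) = sqrt(401) = 20.02498
t = 1.32 * 20.02498 = 26.4330 s

26.4330 s


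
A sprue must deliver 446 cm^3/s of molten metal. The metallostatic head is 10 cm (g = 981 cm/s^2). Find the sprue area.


Formula: v = sqrt(2*g*h), A = Q/v
Velocity: v = sqrt(2 * 981 * 10) = sqrt(19620) = 140.0714 cm/s
Sprue area: A = Q / v = 446 / 140.0714 = 3.1841 cm^2

Final answer: 3.1841 cm^2


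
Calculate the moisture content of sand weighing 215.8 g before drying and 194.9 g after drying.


Formula: MC = (W_wet - W_dry) / W_wet * 100
Water mass = 215.8 - 194.9 = 20.9 g
MC = 20.9 / 215.8 * 100 = 9.6849%

Final answer: 9.6849%


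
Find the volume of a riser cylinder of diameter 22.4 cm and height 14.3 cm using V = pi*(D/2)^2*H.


Formula: V = pi * (D/2)^2 * H  (cylinder volume)
Radius = D/2 = 22.4/2 = 11.2 cm
V = pi * 11.2^2 * 14.3 = 5635.3638 cm^3

Answer: 5635.3638 cm^3


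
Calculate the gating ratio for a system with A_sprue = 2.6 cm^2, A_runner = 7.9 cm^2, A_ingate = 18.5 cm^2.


Sprue:Runner:Ingate = 1 : 7.9/2.6 : 18.5/2.6 = 1:3.04:7.12

Answer: 1:3.04:7.12


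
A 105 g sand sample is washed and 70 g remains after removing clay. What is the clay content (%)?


Formula: Clay% = (W_total - W_washed) / W_total * 100
Clay mass = 105 - 70 = 35 g
Clay% = 35 / 105 * 100 = 33.3333%

Final answer: 33.3333%


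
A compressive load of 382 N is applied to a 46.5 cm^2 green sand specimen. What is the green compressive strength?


Formula: Compressive Strength = Force / Area
Strength = 382 N / 46.5 cm^2 = 8.2151 N/cm^2

Final answer: 8.2151 N/cm^2


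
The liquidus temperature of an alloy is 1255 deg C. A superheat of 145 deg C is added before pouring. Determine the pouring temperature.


Formula: T_pour = T_melt + Superheat
T_pour = 1255 + 145 = 1400 deg C

Answer: 1400 deg C


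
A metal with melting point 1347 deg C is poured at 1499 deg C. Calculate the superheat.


Formula: Superheat = T_pour - T_melt
Superheat = 1499 - 1347 = 152 deg C

Final answer: 152 deg C


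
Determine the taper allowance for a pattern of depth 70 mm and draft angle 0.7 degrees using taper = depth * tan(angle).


Formula: taper = depth * tan(draft_angle)
tan(0.7 deg) = 0.0122179
taper = 70 mm * 0.0122179 = 0.8553 mm

Final answer: 0.8553 mm


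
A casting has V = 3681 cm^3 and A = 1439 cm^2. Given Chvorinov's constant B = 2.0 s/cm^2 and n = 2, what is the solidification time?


Formula: t_s = B * (V/A)^n  (Chvorinov's rule, n=2)
Modulus M = V/A = 3681/1439 = 2.558026 cm
M^2 = 2.558026^2 = 6.543497 cm^2
t_s = 2.0 * 6.543497 = 13.0870 s

13.0870 s


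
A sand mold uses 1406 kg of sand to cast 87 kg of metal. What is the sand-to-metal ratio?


Formula: Sand-to-Metal Ratio = W_sand / W_metal
Ratio = 1406 kg / 87 kg = 16.1609

16.1609


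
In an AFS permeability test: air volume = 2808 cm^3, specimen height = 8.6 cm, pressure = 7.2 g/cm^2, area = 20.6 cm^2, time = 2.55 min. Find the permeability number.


Formula: Permeability Number P = (V * H) / (p * A * t)
Numerator: V * H = 2808 * 8.6 = 24148.8
Denominator: p * A * t = 7.2 * 20.6 * 2.55 = 378.216
P = 24148.8 / 378.216 = 63.8492

Final answer: 63.8492


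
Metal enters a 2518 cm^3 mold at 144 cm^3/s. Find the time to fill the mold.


Formula: t_fill = V_mold / Q_flow
t = 2518 cm^3 / 144 cm^3/s = 17.4861 s


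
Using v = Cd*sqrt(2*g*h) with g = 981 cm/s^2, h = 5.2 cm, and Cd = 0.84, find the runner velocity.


Formula: v = Cd * sqrt(2 * g * h)  (Torricelli with discharge coefficient)
2*g*h = 2 * 981 * 5.2 = 10202.4 cm^2/s^2
sqrt(10202.4) = 101.00693 cm/s
v = 0.84 * 101.00693 = 84.8458 cm/s

Final answer: 84.8458 cm/s


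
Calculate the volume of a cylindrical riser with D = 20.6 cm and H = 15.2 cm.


Formula: V = pi * (D/2)^2 * H  (cylinder volume)
Radius = D/2 = 20.6/2 = 10.3 cm
V = pi * 10.3^2 * 15.2 = 5066.0318 cm^3

Final answer: 5066.0318 cm^3


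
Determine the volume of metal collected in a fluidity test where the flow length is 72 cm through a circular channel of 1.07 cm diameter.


Formula: V = pi * (d/2)^2 * L  (cylinder volume)
Radius = 1.07/2 = 0.535 cm
V = pi * 0.535^2 * 72 = 64.7426 cm^3

Final answer: 64.7426 cm^3


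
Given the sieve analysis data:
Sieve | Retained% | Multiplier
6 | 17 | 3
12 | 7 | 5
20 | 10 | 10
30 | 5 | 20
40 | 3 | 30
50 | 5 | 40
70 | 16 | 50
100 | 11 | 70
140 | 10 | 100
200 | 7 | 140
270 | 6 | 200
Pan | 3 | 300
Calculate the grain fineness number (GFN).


Formula: GFN = sum(pct * multiplier) / sum(pct)
sum(pct * multiplier) = 6226
sum(pct) = 100
GFN = 6226 / 100 = 62.26


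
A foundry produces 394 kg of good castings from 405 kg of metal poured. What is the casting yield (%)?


Formula: Casting Yield = (W_good / W_total) * 100
Yield = (394 kg / 405 kg) * 100 = 97.2840%


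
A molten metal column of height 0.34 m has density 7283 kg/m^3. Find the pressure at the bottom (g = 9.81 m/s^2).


Formula: P = rho * g * h
rho * g = 7283 * 9.81 = 71446.23 N/m^3
P = 71446.23 * 0.34 = 24291.7182 Pa

Answer: 24291.7182 Pa


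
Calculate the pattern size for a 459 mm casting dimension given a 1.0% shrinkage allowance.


Formula: L_pattern = L_casting * (1 + shrinkage_rate/100)
Shrinkage factor = 1 + 1.0/100 = 1.01
L_pattern = 459 mm * 1.01 = 463.5900 mm


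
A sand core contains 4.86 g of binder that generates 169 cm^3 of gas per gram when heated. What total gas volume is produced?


Formula: V_gas = W_binder * gas_evolution_rate
V = 4.86 g * 169 cm^3/g = 821.3400 cm^3

Answer: 821.3400 cm^3


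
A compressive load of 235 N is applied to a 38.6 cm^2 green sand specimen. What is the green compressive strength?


Formula: Compressive Strength = Force / Area
Strength = 235 N / 38.6 cm^2 = 6.0881 N/cm^2

Answer: 6.0881 N/cm^2


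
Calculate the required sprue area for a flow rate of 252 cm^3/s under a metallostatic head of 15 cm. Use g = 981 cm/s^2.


Formula: v = sqrt(2*g*h), A = Q/v
Velocity: v = sqrt(2 * 981 * 15) = sqrt(29430) = 171.5517 cm/s
Sprue area: A = Q / v = 252 / 171.5517 = 1.4689 cm^2

Answer: 1.4689 cm^2


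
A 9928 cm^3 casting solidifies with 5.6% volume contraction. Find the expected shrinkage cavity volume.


Formula: V_shrink = V_casting * shrinkage_pct / 100
V_shrink = 9928 cm^3 * 5.6 / 100 = 555.9680 cm^3


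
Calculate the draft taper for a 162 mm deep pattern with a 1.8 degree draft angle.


Formula: taper = depth * tan(draft_angle)
tan(1.8 deg) = 0.0314263
taper = 162 mm * 0.0314263 = 5.0911 mm


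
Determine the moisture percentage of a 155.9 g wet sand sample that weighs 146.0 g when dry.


Formula: MC = (W_wet - W_dry) / W_wet * 100
Water mass = 155.9 - 146.0 = 9.9 g
MC = 9.9 / 155.9 * 100 = 6.3502%

6.3502%


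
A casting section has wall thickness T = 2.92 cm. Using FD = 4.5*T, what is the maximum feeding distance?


Formula: FD = 4.5 * T  (riser feeding-distance rule)
FD = 4.5 * 2.92 cm = 13.1400 cm

Final answer: 13.1400 cm


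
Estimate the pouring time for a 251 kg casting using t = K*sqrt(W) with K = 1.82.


Formula: t = K * sqrt(W)
sqrt(W) = sqrt(251) = 15.84298
t = 1.82 * 15.84298 = 28.8342 s

Answer: 28.8342 s


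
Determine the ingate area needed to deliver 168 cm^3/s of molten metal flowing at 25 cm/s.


Formula: A_ingate = Q / v  (continuity equation)
A = 168 cm^3/s / 25 cm/s = 6.7200 cm^2

Final answer: 6.7200 cm^2


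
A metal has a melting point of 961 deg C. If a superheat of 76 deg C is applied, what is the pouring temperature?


Formula: T_pour = T_melt + Superheat
T_pour = 961 + 76 = 1037 deg C

Final answer: 1037 deg C


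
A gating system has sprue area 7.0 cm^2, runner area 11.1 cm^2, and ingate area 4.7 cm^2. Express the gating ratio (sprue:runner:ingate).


Sprue:Runner:Ingate = 1 : 11.1/7.0 : 4.7/7.0 = 1:1.59:0.67

Answer: 1:1.59:0.67


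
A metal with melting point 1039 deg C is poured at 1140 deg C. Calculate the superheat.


Formula: Superheat = T_pour - T_melt
Superheat = 1140 - 1039 = 101 deg C

101 deg C


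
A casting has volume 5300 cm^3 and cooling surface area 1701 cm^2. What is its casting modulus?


Formula: Casting Modulus M = V / A
M = 5300 cm^3 / 1701 cm^2 = 3.1158 cm

Final answer: 3.1158 cm


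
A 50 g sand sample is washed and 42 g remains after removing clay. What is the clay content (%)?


Formula: Clay% = (W_total - W_washed) / W_total * 100
Clay mass = 50 - 42 = 8 g
Clay% = 8 / 50 * 100 = 16.0000%

Answer: 16.0000%


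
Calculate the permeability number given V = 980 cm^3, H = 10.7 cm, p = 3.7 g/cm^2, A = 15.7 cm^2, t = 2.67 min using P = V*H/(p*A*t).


Formula: Permeability Number P = (V * H) / (p * A * t)
Numerator: V * H = 980 * 10.7 = 10486.0
Denominator: p * A * t = 3.7 * 15.7 * 2.67 = 155.1003
P = 10486.0 / 155.1003 = 67.6079

67.6079


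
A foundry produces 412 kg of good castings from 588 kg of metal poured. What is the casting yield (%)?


Formula: Casting Yield = (W_good / W_total) * 100
Yield = (412 kg / 588 kg) * 100 = 70.0680%

Answer: 70.0680%


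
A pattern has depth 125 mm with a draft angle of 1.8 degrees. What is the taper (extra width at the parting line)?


Formula: taper = depth * tan(draft_angle)
tan(1.8 deg) = 0.0314263
taper = 125 mm * 0.0314263 = 3.9283 mm


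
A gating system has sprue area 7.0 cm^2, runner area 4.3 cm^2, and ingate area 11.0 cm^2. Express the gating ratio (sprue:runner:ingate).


Sprue:Runner:Ingate = 1 : 4.3/7.0 : 11.0/7.0 = 1:0.61:1.57

Final answer: 1:0.61:1.57


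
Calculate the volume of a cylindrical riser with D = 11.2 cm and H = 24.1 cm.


Formula: V = pi * (D/2)^2 * H  (cylinder volume)
Radius = D/2 = 11.2/2 = 5.6 cm
V = pi * 5.6^2 * 24.1 = 2374.3403 cm^3

Final answer: 2374.3403 cm^3


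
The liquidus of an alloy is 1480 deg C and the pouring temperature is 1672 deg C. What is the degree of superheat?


Formula: Superheat = T_pour - T_melt
Superheat = 1672 - 1480 = 192 deg C

Answer: 192 deg C


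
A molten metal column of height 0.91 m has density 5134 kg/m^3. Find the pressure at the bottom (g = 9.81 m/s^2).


Formula: P = rho * g * h
rho * g = 5134 * 9.81 = 50364.54 N/m^3
P = 50364.54 * 0.91 = 45831.7314 Pa

45831.7314 Pa


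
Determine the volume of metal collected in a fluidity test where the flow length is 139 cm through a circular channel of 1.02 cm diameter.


Formula: V = pi * (d/2)^2 * L  (cylinder volume)
Radius = 1.02/2 = 0.51 cm
V = pi * 0.51^2 * 139 = 113.5808 cm^3

Final answer: 113.5808 cm^3


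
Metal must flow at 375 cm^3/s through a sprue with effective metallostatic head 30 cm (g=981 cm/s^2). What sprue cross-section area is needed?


Formula: v = sqrt(2*g*h), A = Q/v
Velocity: v = sqrt(2 * 981 * 30) = sqrt(58860) = 242.6108 cm/s
Sprue area: A = Q / v = 375 / 242.6108 = 1.5457 cm^2

Final answer: 1.5457 cm^2


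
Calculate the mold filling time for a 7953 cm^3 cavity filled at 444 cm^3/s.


Formula: t_fill = V_mold / Q_flow
t = 7953 cm^3 / 444 cm^3/s = 17.9122 s


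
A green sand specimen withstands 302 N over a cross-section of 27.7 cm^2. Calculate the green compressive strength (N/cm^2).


Formula: Compressive Strength = Force / Area
Strength = 302 N / 27.7 cm^2 = 10.9025 N/cm^2


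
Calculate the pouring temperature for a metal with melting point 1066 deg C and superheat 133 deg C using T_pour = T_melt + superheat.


Formula: T_pour = T_melt + Superheat
T_pour = 1066 + 133 = 1199 deg C


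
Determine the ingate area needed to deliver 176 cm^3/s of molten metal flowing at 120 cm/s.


Formula: A_ingate = Q / v  (continuity equation)
A = 176 cm^3/s / 120 cm/s = 1.4667 cm^2

1.4667 cm^2


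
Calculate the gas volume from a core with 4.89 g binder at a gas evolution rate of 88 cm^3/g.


Formula: V_gas = W_binder * gas_evolution_rate
V = 4.89 g * 88 cm^3/g = 430.3200 cm^3

Answer: 430.3200 cm^3


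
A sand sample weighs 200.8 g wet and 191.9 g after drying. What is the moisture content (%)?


Formula: MC = (W_wet - W_dry) / W_wet * 100
Water mass = 200.8 - 191.9 = 8.9 g
MC = 8.9 / 200.8 * 100 = 4.4323%

Final answer: 4.4323%


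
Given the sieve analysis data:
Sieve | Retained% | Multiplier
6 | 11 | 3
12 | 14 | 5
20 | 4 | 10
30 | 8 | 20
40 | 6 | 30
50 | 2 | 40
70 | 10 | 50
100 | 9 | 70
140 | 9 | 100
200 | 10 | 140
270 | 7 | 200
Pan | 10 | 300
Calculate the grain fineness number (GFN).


Formula: GFN = sum(pct * multiplier) / sum(pct)
sum(pct * multiplier) = 8393
sum(pct) = 100
GFN = 8393 / 100 = 83.93

Final answer: 83.93


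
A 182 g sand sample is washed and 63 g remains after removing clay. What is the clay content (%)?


Formula: Clay% = (W_total - W_washed) / W_total * 100
Clay mass = 182 - 63 = 119 g
Clay% = 119 / 182 * 100 = 65.3846%

Answer: 65.3846%


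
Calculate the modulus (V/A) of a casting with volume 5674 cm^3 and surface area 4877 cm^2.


Formula: Casting Modulus M = V / A
M = 5674 cm^3 / 4877 cm^2 = 1.1634 cm

1.1634 cm


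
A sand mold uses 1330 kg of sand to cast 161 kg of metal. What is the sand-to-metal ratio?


Formula: Sand-to-Metal Ratio = W_sand / W_metal
Ratio = 1330 kg / 161 kg = 8.2609

Answer: 8.2609


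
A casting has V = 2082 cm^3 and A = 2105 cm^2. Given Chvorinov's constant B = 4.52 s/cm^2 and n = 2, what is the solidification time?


Formula: t_s = B * (V/A)^n  (Chvorinov's rule, n=2)
Modulus M = V/A = 2082/2105 = 0.989074 cm
M^2 = 0.989074^2 = 0.978267 cm^2
t_s = 4.52 * 0.978267 = 4.4218 s

4.4218 s


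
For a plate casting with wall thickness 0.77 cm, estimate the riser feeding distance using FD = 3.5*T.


Formula: FD = 3.5 * T  (riser feeding-distance rule)
FD = 3.5 * 0.77 cm = 2.6950 cm

2.6950 cm
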